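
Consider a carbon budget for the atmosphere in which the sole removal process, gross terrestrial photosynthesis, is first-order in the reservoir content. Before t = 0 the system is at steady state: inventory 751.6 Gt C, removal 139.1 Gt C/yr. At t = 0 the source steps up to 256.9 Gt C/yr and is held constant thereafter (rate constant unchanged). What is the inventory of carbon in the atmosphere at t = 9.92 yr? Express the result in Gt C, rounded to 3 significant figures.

The sink rate constant is k = F₀/M₀ = 139.1/751.6 = 0.1851 yr⁻¹.
Solving dM/dt = F₁ − kM with M(0) = M₀ gives M(t) = F₁/k + (M₀ − F₁/k)·e^(−kt).
F₁/k = 256.9/0.1851 = 1388.1 Gt C; kt = 0.1851 × 9.92 = 1.836, e^(−kt) = 0.1595.
M(9.92) = 1388.1 + (751.6 − 1388.1) × 0.1595 = 1388.1 − 101.5 = 1286.6 Gt C.

1290 Gt C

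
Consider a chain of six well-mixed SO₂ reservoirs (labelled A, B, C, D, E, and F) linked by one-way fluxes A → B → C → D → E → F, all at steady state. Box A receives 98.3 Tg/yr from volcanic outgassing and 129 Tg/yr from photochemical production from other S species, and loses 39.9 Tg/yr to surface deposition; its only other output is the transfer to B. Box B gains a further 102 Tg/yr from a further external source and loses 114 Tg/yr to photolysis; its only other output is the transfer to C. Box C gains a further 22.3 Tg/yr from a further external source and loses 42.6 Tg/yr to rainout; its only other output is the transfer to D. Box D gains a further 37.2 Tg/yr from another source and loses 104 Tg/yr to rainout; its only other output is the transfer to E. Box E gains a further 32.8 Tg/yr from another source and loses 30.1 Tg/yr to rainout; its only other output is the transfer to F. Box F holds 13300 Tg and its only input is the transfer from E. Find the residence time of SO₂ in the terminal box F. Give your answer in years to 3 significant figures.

Box A: F(A→B) = (98.3 + 129) − 39.9 = 187.40 Tg/yr.
Box B: F(B→C) = (187.40 + 102) − 114 = 175.40 Tg/yr.
Box C: F(C→D) = (175.40 + 22.3) − 42.6 = 155.10 Tg/yr.
Box D: F(D→E) = (155.10 + 37.2) − 104 = 88.300 Tg/yr.
Box E: F(E→F) = (88.300 + 32.8) − 30.1 = 91.000 Tg/yr.
Box F throughput = its input = 91.000 Tg/yr; τ = 13300 / 91.000 = 146.2 yr.

146 yr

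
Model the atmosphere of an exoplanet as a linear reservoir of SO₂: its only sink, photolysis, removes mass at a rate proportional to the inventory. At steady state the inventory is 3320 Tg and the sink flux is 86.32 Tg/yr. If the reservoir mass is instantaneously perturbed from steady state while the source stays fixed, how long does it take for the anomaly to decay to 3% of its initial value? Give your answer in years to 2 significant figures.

130 yr

For a linear reservoir the anomaly decays as exp(−t/τ) with τ = M/F = 3320/86.32 = 38.46 yr.
exp(−t/τ) = 0.03 ⇒ t = −τ ln(0.03) = 38.46 × 3.507 = 134.9 yr.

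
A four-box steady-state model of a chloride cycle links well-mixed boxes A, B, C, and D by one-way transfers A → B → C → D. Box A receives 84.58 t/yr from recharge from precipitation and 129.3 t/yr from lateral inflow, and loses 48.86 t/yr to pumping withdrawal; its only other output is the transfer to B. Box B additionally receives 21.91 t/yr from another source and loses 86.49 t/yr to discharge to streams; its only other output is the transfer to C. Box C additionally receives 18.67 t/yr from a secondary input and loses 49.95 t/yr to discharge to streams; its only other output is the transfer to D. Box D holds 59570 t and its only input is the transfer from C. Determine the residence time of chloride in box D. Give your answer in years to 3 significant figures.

Box A: F(A→B) = (84.58 + 129.3) − 48.86 = 165.02 t/yr.
Box B: F(B→C) = (165.02 + 21.91) − 86.49 = 100.44 t/yr.
Box C: F(C→D) = (100.44 + 18.67) − 49.95 = 69.160 t/yr.
Box D throughput = its input = 69.160 t/yr; τ = 59570 / 69.160 = 861.3 yr.

861 yr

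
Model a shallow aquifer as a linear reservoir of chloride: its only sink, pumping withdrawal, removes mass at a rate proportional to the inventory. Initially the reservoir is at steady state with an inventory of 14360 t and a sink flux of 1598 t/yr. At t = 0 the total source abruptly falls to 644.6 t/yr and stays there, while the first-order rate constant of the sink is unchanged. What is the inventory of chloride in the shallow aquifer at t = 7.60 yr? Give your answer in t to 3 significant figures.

The sink rate constant is k = F₀/M₀ = 1598/14360 = 0.1113 yr⁻¹.
Solving dM/dt = F₁ − kM with M(0) = M₀ gives M(t) = F₁/k + (M₀ − F₁/k)·e^(−kt).
F₁/k = 644.6/0.1113 = 5792.5 t; kt = 0.1113 × 7.60 = 0.8457, e^(−kt) = 0.4292.
M(7.60) = 5792.5 + (14360 − 5792.5) × 0.4292 = 5792.5 + 3678 = 9470.0 t.

9470 t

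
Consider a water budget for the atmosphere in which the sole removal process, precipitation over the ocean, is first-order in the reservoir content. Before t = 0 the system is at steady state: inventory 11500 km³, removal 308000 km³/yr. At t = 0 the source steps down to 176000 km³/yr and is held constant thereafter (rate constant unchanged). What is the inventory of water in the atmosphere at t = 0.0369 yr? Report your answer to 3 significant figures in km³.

τ = M₀/F₀ = 11500/308000 = 0.03734 yr; rate constant k = 1/τ.
New steady state M_∞ = F₁/k = F₁·τ = 176000 × 0.03734 = 6571.4 km³.
M(t) = M_∞ + (M₀ − M_∞)·e^(−t/τ); t/τ = 0.0369/0.03734 = 0.9883, so e^(−t/τ) = 0.3722.
M(t) = 6571.4 + 4929 × 0.3722 = 8405.9 km³.

8410 km³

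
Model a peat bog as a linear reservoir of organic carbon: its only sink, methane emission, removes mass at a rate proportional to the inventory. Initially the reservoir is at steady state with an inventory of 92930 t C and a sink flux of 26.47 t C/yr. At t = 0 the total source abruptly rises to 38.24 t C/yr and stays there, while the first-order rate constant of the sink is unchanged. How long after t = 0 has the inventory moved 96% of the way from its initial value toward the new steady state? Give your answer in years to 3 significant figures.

τ = M₀/F₀ = 92930/26.47 = 3511 yr.
The remaining gap fraction is e^(−t/τ); 96% covered ⇒ e^(−t/τ) = 0.0400.
t = −τ ln(0.0400) = 3511 × 3.219 = 11300 yr.

11300 yr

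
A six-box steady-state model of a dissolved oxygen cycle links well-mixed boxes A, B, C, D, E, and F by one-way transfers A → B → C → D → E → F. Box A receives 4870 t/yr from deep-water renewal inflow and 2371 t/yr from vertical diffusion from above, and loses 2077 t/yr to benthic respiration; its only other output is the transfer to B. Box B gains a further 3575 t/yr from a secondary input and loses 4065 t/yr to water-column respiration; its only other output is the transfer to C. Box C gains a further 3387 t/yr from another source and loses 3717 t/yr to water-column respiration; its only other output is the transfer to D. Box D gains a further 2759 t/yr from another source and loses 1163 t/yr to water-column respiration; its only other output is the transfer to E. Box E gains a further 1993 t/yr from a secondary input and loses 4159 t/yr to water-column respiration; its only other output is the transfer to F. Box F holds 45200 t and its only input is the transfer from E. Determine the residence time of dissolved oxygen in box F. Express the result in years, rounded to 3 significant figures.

Box A: F(A→B) = (4870 + 2371) − 2077 = 5164.0 t/yr.
Box B: F(B→C) = (5164.0 + 3575) − 4065 = 4674.0 t/yr.
Box C: F(C→D) = (4674.0 + 3387) − 3717 = 4344.0 t/yr.
Box D: F(D→E) = (4344.0 + 2759) − 1163 = 5940.0 t/yr.
Box E: F(E→F) = (5940.0 + 1993) − 4159 = 3774.0 t/yr.
Box F throughput = its input = 3774.0 t/yr; τ = 45200 / 3774.0 = 11.98 yr.

12.0 yr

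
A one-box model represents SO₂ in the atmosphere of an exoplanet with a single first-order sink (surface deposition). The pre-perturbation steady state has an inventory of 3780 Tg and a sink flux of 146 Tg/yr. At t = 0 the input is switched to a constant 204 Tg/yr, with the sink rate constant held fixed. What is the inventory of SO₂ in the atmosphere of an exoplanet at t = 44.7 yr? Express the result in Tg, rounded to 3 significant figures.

The sink rate constant is k = F₀/M₀ = 146/3780 = 0.03862 yr⁻¹.
Solving dM/dt = F₁ − kM with M(0) = M₀ gives M(t) = F₁/k + (M₀ − F₁/k)·e^(−kt).
F₁/k = 204/0.03862 = 5281.6 Tg; kt = 0.03862 × 44.7 = 1.727, e^(−kt) = 0.1779.
M(44.7) = 5281.6 + (3780 − 5281.6) × 0.1779 = 5281.6 − 267.1 = 5014.5 Tg.

5010 Tg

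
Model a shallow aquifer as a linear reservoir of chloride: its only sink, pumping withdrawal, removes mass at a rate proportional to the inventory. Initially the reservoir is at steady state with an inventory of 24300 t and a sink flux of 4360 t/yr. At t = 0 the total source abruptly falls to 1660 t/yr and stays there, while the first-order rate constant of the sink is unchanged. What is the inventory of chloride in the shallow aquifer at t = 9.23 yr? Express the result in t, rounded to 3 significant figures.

12100 t

τ = M₀/F₀ = 24300/4360 = 5.573 yr; rate constant k = 1/τ.
New steady state M_∞ = F₁/k = F₁·τ = 1660 × 5.573 = 9251.8 t.
M(t) = M_∞ + (M₀ − M_∞)·e^(−t/τ); t/τ = 9.23/5.573 = 1.656, so e^(−t/τ) = 0.1909.
M(t) = 9251.8 + 15050 × 0.1909 = 12124 t.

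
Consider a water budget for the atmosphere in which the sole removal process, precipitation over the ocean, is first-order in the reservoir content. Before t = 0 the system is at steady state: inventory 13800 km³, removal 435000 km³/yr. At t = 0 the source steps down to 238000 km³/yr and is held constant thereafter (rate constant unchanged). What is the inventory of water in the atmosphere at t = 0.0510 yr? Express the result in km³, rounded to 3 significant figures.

8800 km³

Residence time τ = M₀/F₀ = 0.03172 yr. The eventual steady state is M_∞ = M₀·(F₁/F₀) = 13800 × 238000/435000 = 7550.3 km³.
The anomaly ΔM(t) = M(t) − M_∞ decays as ΔM₀·e^(−t/τ) with ΔM₀ = 13800 − 7550.3 = 6250 km³.
At t = 0.0510 yr, e^(−t/τ) = e^(−1.608) = 0.2004, so ΔM = 1252 km³ and M = 7550.3 + 1252 = 8802.6 km³.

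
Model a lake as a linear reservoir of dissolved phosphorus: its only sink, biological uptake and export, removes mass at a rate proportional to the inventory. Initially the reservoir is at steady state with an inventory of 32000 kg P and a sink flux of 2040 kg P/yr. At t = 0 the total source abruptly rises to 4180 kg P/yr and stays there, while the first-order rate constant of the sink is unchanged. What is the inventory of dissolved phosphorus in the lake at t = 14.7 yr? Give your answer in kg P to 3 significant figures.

Residence time τ = M₀/F₀ = 15.69 yr. The eventual steady state is M_∞ = M₀·(F₁/F₀) = 32000 × 4180/2040 = 65569 kg P.
The anomaly ΔM(t) = M(t) − M_∞ decays as ΔM₀·e^(−t/τ) with ΔM₀ = 32000 − 65569 = −33570 kg P.
At t = 14.7 yr, e^(−t/τ) = e^(−0.9371) = 0.3918, so ΔM = −13150 kg P and M = 65569 − 13150 = 52418 kg P.

52400 kg P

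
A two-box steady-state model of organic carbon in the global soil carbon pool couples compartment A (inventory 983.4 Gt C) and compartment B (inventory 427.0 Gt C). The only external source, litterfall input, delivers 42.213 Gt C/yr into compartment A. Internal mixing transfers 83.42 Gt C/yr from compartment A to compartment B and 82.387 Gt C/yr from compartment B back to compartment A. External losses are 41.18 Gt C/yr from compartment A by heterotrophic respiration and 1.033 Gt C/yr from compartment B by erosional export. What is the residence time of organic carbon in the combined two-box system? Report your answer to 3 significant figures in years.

Treat the two boxes together as one reservoir: the mixing fluxes between them are internal recycling, so τ = ΣM / Σ(external losses).
M_total = 983.4 + 427.0 = 1410.4 Gt C.
ΣF_external_out = 41.18 + 1.033 = 42.213 Gt C/yr.
τ = M_total / ΣF_ext = 1410.4 / 42.213 = 33.41 yr.

33.4 yr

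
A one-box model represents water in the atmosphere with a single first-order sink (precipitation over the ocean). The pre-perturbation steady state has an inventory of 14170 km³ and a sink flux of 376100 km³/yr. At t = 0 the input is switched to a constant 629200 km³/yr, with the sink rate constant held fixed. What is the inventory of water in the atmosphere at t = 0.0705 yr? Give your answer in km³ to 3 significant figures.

τ = M₀/F₀ = 14170/376100 = 0.03768 yr; rate constant k = 1/τ.
New steady state M_∞ = F₁/k = F₁·τ = 629200 × 0.03768 = 23706 km³.
M(t) = M_∞ + (M₀ − M_∞)·e^(−t/τ); t/τ = 0.0705/0.03768 = 1.871, so e^(−t/τ) = 0.1539.
M(t) = 23706 − 9536 × 0.1539 = 22238 km³.

22200 km³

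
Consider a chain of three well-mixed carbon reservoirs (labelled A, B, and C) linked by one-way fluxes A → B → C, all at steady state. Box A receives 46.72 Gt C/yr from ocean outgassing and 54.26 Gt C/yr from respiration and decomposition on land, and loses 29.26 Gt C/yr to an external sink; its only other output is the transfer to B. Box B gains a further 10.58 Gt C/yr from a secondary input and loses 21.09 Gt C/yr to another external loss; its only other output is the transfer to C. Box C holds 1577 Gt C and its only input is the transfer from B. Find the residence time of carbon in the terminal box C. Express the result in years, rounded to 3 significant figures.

25.8 yr

Box A: F(A→B) = (46.72 + 54.26) − 29.26 = 71.720 Gt C/yr.
Box B: F(B→C) = (71.720 + 10.58) − 21.09 = 61.210 Gt C/yr.
Box C throughput = its input = 61.210 Gt C/yr; τ = 1577 / 61.210 = 25.76 yr.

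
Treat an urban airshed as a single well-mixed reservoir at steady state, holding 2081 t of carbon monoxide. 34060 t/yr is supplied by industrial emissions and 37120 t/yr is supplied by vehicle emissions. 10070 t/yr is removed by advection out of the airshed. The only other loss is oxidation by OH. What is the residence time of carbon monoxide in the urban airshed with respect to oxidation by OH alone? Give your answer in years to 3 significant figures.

0.0341 yr

At steady state ΣF_in = ΣF_out.
ΣF_in = 34060 + 37120 = 71180 t/yr.
Oxidation by OH flux = ΣF_in − (10070) = 71180 − 10070 = 61110 t/yr.
τ = M / F = 2081 / 61110 = 0.03405 yr.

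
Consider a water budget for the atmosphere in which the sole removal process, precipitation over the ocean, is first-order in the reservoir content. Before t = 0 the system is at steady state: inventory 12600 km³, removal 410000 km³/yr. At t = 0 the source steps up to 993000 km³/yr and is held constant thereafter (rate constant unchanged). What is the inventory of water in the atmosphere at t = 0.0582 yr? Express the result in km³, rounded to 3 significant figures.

27800 km³

The sink rate constant is k = F₀/M₀ = 410000/12600 = 32.54 yr⁻¹.
Solving dM/dt = F₁ − kM with M(0) = M₀ gives M(t) = F₁/k + (M₀ − F₁/k)·e^(−kt).
F₁/k = 993000/32.54 = 30517 km³; kt = 32.54 × 0.0582 = 1.894, e^(−kt) = 0.1505.
M(0.0582) = 30517 + (12600 − 30517) × 0.1505 = 30517 − 2696 = 27820 km³.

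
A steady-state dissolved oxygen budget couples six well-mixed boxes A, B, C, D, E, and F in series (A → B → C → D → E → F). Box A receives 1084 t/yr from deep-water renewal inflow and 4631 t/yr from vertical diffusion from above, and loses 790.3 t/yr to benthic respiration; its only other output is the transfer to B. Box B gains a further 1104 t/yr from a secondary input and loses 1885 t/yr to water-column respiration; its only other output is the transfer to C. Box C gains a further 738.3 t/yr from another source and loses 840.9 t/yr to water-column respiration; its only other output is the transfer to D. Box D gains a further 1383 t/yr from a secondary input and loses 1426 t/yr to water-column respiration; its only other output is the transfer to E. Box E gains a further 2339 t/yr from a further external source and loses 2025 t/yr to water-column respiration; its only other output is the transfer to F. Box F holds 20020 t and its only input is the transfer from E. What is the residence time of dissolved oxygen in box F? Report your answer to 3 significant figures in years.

Box A: F(A→B) = (1084 + 4631) − 790.3 = 4924.7 t/yr.
Box B: F(B→C) = (4924.7 + 1104) − 1885 = 4143.7 t/yr.
Box C: F(C→D) = (4143.7 + 738.3) − 840.9 = 4041.1 t/yr.
Box D: F(D→E) = (4041.1 + 1383) − 1426 = 3998.1 t/yr.
Box E: F(E→F) = (3998.1 + 2339) − 2025 = 4312.1 t/yr.
Box F throughput = its input = 4312.1 t/yr; τ = 20020 / 4312.1 = 4.643 yr.

4.64 yr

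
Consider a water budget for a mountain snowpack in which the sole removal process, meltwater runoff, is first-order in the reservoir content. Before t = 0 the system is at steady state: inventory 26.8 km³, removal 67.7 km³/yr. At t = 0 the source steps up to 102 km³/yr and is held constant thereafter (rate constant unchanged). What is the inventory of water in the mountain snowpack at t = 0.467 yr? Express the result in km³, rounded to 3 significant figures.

Residence time τ = M₀/F₀ = 0.3959 yr. The eventual steady state is M_∞ = M₀·(F₁/F₀) = 26.8 × 102/67.7 = 40.378 km³.
The anomaly ΔM(t) = M(t) − M_∞ decays as ΔM₀·e^(−t/τ) with ΔM₀ = 26.8 − 40.378 = −13.58 km³.
At t = 0.467 yr, e^(−t/τ) = e^(−1.180) = 0.3074, so ΔM = −4.174 km³ and M = 40.378 − 4.174 = 36.205 km³.

36.2 km³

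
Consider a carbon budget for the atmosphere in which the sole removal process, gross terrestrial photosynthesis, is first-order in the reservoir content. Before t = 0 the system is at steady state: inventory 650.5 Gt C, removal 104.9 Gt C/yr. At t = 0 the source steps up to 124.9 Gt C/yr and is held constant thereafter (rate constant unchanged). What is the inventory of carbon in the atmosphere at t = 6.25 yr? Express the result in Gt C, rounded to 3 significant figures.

The sink rate constant is k = F₀/M₀ = 104.9/650.5 = 0.1613 yr⁻¹.
Solving dM/dt = F₁ − kM with M(0) = M₀ gives M(t) = F₁/k + (M₀ − F₁/k)·e^(−kt).
F₁/k = 124.9/0.1613 = 774.52 Gt C; kt = 0.1613 × 6.25 = 1.008, e^(−kt) = 0.3650.
M(6.25) = 774.52 + (650.5 − 774.52) × 0.3650 = 774.52 − 45.27 = 729.26 Gt C.

729 Gt C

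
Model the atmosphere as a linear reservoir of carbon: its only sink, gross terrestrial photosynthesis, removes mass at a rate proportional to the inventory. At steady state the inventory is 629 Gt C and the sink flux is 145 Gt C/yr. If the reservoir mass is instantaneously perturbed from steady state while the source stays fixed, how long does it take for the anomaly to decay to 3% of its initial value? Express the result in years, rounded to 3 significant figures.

15.2 yr

For a linear reservoir the anomaly decays as exp(−t/τ) with τ = M/F = 629/145 = 4.338 yr.
exp(−t/τ) = 0.03 ⇒ t = −τ ln(0.03) = 4.338 × 3.507 = 15.21 yr.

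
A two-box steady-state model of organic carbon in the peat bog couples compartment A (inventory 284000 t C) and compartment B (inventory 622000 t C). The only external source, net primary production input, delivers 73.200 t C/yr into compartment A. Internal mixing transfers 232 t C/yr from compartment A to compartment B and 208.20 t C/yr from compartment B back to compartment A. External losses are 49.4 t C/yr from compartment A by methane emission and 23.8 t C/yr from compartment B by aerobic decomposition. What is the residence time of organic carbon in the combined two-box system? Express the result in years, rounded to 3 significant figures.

For the system as a whole, the A↔B exchange is internal and contributes nothing to the throughput; only the external sinks remove mass.
M_total = 284000 + 622000 = 906000 t C.
ΣF_external_out = 49.4 + 23.8 = 73.200 t C/yr.
τ = M_total / ΣF_ext = 906000 / 73.200 = 12380 yr.

12400 yr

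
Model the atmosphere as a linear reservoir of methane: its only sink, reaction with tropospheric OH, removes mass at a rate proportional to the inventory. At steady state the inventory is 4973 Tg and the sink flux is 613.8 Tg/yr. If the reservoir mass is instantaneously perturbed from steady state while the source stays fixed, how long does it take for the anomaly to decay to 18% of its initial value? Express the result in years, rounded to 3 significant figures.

For a linear reservoir the anomaly decays as exp(−t/τ) with τ = M/F = 4973/613.8 = 8.102 yr.
exp(−t/τ) = 0.18 ⇒ t = −τ ln(0.18) = 8.102 × 1.715 = 13.89 yr.

13.9 yr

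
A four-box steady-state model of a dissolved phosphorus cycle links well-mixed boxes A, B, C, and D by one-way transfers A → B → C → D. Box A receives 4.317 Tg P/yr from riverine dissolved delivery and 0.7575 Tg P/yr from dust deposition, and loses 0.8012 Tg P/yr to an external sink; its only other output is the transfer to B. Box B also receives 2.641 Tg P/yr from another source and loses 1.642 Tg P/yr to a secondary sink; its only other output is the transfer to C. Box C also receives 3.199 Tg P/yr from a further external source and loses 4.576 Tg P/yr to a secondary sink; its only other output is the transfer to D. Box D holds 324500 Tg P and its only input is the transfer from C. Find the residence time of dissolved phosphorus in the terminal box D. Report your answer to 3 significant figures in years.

83300 yr

Box A: F(A→B) = (4.317 + 0.7575) − 0.8012 = 4.2733 Tg P/yr.
Box B: F(B→C) = (4.2733 + 2.641) − 1.642 = 5.2723 Tg P/yr.
Box C: F(C→D) = (5.2723 + 3.199) − 4.576 = 3.8953 Tg P/yr.
Box D throughput = its input = 3.8953 Tg P/yr; τ = 324500 / 3.8953 = 83310 yr.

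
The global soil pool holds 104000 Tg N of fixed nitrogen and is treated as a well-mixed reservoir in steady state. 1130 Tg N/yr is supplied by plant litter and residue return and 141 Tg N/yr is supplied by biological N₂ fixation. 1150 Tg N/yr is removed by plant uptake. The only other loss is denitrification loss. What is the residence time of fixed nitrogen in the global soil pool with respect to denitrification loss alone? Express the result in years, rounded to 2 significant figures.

860 yr

At steady state ΣF_in = ΣF_out.
ΣF_in = 1130 + 141 = 1271.0 Tg N/yr.
Denitrification loss flux = ΣF_in − (1150) = 1271.0 − 1150 = 121.0 Tg N/yr.
τ = M / F = 104000 / 121.0 = 859.5 yr.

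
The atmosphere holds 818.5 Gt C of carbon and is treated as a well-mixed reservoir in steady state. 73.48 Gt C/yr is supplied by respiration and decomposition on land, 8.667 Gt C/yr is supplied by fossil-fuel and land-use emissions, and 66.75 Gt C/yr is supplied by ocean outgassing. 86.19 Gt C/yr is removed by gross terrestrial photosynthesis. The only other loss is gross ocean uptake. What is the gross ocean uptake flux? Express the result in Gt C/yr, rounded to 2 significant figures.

63 Gt C/yr

At steady state ΣF_in = ΣF_out.
ΣF_in = 73.48 + 8.667 + 66.75 = 148.90 Gt C/yr.
Gross ocean uptake flux = ΣF_in − (86.19) = 148.90 − 86.19 = 62.71 Gt C/yr.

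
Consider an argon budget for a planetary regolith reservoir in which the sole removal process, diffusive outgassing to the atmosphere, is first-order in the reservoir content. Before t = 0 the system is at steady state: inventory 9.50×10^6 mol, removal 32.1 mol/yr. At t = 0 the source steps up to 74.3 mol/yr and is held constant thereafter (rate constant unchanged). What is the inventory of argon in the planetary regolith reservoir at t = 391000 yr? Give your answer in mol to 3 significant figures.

Residence time τ = M₀/F₀ = 296000 yr. The eventual steady state is M_∞ = M₀·(F₁/F₀) = 9.50×10^6 × 74.3/32.1 = 2.1989×10^7 mol.
The anomaly ΔM(t) = M(t) − M_∞ decays as ΔM₀·e^(−t/τ) with ΔM₀ = 9.50×10^6 − 2.1989×10^7 = −1.249×10^7 mol.
At t = 391000 yr, e^(−t/τ) = e^(−1.321) = 0.2668, so ΔM = −3.332×10^6 mol and M = 2.1989×10^7 − 3.332×10^6 = 1.8657×10^7 mol.

1.87×10^7 mol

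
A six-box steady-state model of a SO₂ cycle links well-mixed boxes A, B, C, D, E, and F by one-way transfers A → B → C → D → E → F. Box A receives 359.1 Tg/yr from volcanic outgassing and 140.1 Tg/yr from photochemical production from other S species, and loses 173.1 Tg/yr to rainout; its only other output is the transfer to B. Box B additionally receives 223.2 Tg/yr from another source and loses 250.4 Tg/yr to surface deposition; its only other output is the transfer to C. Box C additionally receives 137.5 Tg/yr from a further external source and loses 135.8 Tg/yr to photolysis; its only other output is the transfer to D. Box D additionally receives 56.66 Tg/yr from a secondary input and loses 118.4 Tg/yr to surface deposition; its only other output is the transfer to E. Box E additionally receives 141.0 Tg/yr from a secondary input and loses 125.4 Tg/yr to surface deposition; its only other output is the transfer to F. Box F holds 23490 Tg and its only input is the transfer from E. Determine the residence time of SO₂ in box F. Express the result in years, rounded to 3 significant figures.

92.3 yr

Box A: F(A→B) = (359.1 + 140.1) − 173.1 = 326.10 Tg/yr.
Box B: F(B→C) = (326.10 + 223.2) − 250.4 = 298.90 Tg/yr.
Box C: F(C→D) = (298.90 + 137.5) − 135.8 = 300.60 Tg/yr.
Box D: F(D→E) = (300.60 + 56.66) − 118.4 = 238.86 Tg/yr.
Box E: F(E→F) = (238.86 + 141.0) − 125.4 = 254.46 Tg/yr.
Box F throughput = its input = 254.46 Tg/yr; τ = 23490 / 254.46 = 92.31 yr.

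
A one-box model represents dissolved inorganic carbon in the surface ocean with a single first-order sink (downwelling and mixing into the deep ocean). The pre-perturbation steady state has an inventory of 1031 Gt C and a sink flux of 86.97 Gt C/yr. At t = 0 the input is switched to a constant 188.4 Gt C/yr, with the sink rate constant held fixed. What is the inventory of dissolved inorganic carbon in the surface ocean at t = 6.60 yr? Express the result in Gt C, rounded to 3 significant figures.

The sink rate constant is k = F₀/M₀ = 86.97/1031 = 0.08435 yr⁻¹.
Solving dM/dt = F₁ − kM with M(0) = M₀ gives M(t) = F₁/k + (M₀ − F₁/k)·e^(−kt).
F₁/k = 188.4/0.08435 = 2233.4 Gt C; kt = 0.08435 × 6.60 = 0.5567, e^(−kt) = 0.5731.
M(6.60) = 2233.4 + (1031 − 2233.4) × 0.5731 = 2233.4 − 689.1 = 1544.3 Gt C.

1540 Gt C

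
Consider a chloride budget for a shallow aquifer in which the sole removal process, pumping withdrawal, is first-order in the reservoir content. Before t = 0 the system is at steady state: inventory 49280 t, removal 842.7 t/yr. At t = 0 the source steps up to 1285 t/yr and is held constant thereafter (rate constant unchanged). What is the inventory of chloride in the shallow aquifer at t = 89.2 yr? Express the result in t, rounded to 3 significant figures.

69500 t

Residence time τ = M₀/F₀ = 58.48 yr. The eventual steady state is M_∞ = M₀·(F₁/F₀) = 49280 × 1285/842.7 = 75145 t.
The anomaly ΔM(t) = M(t) − M_∞ decays as ΔM₀·e^(−t/τ) with ΔM₀ = 49280 − 75145 = −25870 t.
At t = 89.2 yr, e^(−t/τ) = e^(−1.525) = 0.2175, so ΔM = −5627 t and M = 75145 − 5627 = 69518 t.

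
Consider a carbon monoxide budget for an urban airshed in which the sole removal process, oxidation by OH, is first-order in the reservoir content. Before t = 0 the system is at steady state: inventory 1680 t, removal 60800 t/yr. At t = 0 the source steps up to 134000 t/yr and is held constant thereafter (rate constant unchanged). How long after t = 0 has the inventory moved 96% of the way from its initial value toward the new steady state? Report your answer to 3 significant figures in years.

τ = M₀/F₀ = 1680/60800 = 0.02763 yr.
The remaining gap fraction is e^(−t/τ); 96% covered ⇒ e^(−t/τ) = 0.0400.
t = −τ ln(0.0400) = 0.02763 × 3.219 = 0.08894 yr.

0.0889 yr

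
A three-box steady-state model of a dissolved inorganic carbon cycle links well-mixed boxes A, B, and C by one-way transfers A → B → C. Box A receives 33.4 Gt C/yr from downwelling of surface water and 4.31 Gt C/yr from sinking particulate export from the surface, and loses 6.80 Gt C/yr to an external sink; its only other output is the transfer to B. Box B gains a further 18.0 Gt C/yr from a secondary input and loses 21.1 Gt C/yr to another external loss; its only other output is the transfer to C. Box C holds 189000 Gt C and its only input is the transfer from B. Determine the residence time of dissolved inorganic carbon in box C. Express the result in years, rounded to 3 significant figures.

6800 yr

Box A: F(A→B) = (33.4 + 4.31) − 6.80 = 30.910 Gt C/yr.
Box B: F(B→C) = (30.910 + 18.0) − 21.1 = 27.810 Gt C/yr.
Box C throughput = its input = 27.810 Gt C/yr; τ = 189000 / 27.810 = 6796 yr.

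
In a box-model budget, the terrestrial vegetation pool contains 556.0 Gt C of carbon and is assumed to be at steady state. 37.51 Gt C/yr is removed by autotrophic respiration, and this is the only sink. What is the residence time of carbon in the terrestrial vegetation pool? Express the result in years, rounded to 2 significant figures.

τ = M / F = 556.0 / 37.51 = 14.82 yr.

15 yr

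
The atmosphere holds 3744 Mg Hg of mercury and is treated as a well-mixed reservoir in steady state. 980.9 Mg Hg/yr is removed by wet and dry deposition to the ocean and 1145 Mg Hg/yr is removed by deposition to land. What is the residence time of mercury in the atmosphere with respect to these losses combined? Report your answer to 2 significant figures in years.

Total removal = 980.9 + 1145 = 2125.9 Mg Hg/yr.
τ = M / ΣF_out = 3744 / 2125.9 = 1.761 yr.

1.8 yr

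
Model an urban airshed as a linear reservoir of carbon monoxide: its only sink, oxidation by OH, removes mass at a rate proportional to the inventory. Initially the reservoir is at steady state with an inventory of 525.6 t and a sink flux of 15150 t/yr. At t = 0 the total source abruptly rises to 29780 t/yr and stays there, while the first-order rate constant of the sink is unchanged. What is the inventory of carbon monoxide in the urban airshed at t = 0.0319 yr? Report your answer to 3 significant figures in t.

831 t

The sink rate constant is k = F₀/M₀ = 15150/525.6 = 28.82 yr⁻¹.
Solving dM/dt = F₁ − kM with M(0) = M₀ gives M(t) = F₁/k + (M₀ − F₁/k)·e^(−kt).
F₁/k = 29780/28.82 = 1033.2 t; kt = 28.82 × 0.0319 = 0.9195, e^(−kt) = 0.3987.
M(0.0319) = 1033.2 + (525.6 − 1033.2) × 0.3987 = 1033.2 − 202.4 = 830.78 t.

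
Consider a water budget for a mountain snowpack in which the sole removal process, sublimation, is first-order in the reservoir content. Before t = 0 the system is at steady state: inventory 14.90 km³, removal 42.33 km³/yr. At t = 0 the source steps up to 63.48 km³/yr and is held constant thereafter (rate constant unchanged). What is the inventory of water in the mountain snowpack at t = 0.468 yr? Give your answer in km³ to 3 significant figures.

The sink rate constant is k = F₀/M₀ = 42.33/14.90 = 2.841 yr⁻¹.
Solving dM/dt = F₁ − kM with M(0) = M₀ gives M(t) = F₁/k + (M₀ − F₁/k)·e^(−kt).
F₁/k = 63.48/2.841 = 22.345 km³; kt = 2.841 × 0.468 = 1.330, e^(−kt) = 0.2646.
M(0.468) = 22.345 + (14.90 − 22.345) × 0.2646 = 22.345 − 1.970 = 20.375 km³.

20.4 km³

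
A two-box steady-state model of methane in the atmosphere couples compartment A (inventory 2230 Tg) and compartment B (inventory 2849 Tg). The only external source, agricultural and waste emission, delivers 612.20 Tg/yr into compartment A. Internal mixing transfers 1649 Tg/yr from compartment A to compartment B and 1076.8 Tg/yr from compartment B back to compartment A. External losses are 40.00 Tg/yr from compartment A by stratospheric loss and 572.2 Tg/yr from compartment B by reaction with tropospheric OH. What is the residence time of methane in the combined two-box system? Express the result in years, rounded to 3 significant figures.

8.30 yr

For the system as a whole, the A↔B exchange is internal and contributes nothing to the throughput; only the external sinks remove mass.
M_total = 2230 + 2849 = 5079.0 Tg.
ΣF_external_out = 40.00 + 572.2 = 612.20 Tg/yr.
τ = M_total / ΣF_ext = 5079.0 / 612.20 = 8.296 yr.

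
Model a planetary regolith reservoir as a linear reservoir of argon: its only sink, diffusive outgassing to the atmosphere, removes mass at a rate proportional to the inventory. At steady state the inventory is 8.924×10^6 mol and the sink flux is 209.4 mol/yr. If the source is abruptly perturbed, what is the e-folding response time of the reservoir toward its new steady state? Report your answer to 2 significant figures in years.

43000 yr

For a linear reservoir the response time equals the residence time τ = M/F.
τ = 8.924×10^6 / 209.4 = 42620 yr.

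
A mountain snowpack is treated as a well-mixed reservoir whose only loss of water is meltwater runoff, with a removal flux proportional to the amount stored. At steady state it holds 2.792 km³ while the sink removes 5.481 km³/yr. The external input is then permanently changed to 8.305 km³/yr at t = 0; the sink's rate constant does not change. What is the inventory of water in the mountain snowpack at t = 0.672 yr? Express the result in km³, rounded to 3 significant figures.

Residence time τ = M₀/F₀ = 0.5094 yr. The eventual steady state is M_∞ = M₀·(F₁/F₀) = 2.792 × 8.305/5.481 = 4.2305 km³.
The anomaly ΔM(t) = M(t) − M_∞ decays as ΔM₀·e^(−t/τ) with ΔM₀ = 2.792 − 4.2305 = −1.439 km³.
At t = 0.672 yr, e^(−t/τ) = e^(−1.319) = 0.2673, so ΔM = −0.3846 km³ and M = 4.2305 − 0.3846 = 3.8459 km³.

3.85 km³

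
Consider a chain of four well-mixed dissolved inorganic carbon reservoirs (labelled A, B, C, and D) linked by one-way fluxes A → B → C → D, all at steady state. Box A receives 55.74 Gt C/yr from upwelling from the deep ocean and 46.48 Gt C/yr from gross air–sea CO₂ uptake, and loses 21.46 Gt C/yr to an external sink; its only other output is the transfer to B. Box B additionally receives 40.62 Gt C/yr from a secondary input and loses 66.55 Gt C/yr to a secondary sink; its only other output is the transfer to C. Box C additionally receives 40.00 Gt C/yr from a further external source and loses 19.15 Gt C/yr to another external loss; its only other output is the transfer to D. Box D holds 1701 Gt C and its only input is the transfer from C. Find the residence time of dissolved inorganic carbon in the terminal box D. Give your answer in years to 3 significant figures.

Box A: F(A→B) = (55.74 + 46.48) − 21.46 = 80.760 Gt C/yr.
Box B: F(B→C) = (80.760 + 40.62) − 66.55 = 54.830 Gt C/yr.
Box C: F(C→D) = (54.830 + 40.00) − 19.15 = 75.680 Gt C/yr.
Box D throughput = its input = 75.680 Gt C/yr; τ = 1701 / 75.680 = 22.48 yr.

22.5 yr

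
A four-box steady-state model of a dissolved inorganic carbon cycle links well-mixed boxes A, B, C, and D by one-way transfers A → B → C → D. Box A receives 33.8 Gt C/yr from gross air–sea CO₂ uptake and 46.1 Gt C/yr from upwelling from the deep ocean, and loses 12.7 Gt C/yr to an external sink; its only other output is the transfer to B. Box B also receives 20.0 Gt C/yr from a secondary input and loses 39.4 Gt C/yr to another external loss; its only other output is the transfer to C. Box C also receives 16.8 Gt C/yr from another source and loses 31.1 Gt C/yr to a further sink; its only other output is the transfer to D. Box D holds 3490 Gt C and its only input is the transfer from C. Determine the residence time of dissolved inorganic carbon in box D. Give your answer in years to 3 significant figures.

Box A: F(A→B) = (33.8 + 46.1) − 12.7 = 67.200 Gt C/yr.
Box B: F(B→C) = (67.200 + 20.0) − 39.4 = 47.800 Gt C/yr.
Box C: F(C→D) = (47.800 + 16.8) − 31.1 = 33.500 Gt C/yr.
Box D throughput = its input = 33.500 Gt C/yr; τ = 3490 / 33.500 = 104.2 yr.

104 yr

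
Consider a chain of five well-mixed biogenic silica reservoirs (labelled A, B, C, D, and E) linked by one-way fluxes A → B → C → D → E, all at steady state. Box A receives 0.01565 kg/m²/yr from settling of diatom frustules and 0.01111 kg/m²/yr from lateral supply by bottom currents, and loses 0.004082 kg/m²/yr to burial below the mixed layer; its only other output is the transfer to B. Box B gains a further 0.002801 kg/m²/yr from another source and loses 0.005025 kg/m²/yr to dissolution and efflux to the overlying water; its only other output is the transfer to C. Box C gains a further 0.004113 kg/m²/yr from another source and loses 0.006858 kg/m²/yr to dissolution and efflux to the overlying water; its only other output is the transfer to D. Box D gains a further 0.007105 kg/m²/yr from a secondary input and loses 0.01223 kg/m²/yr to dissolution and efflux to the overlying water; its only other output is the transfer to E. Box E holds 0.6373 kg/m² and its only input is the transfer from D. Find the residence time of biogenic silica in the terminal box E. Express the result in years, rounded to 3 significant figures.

Box A: F(A→B) = (0.01565 + 0.01111) − 0.004082 = 0.022678 kg/m²/yr.
Box B: F(B→C) = (0.022678 + 0.002801) − 0.005025 = 0.020454 kg/m²/yr.
Box C: F(C→D) = (0.020454 + 0.004113) − 0.006858 = 0.017709 kg/m²/yr.
Box D: F(D→E) = (0.017709 + 0.007105) − 0.01223 = 0.012584 kg/m²/yr.
Box E throughput = its input = 0.012584 kg/m²/yr; τ = 0.6373 / 0.012584 = 50.64 yr.

50.6 yr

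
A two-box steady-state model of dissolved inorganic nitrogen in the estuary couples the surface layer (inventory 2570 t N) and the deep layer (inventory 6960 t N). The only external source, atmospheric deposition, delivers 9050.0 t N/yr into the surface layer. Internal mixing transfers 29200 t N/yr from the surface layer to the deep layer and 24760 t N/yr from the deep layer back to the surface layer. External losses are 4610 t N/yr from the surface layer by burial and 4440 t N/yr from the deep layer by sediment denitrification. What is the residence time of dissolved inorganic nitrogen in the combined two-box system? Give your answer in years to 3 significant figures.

Residence time in the combined system uses the total inventory and the total *external* removal — internal exchanges between the two boxes cancel.
M_total = 2570 + 6960 = 9530.0 t N.
ΣF_external_out = 4610 + 4440 = 9050.0 t N/yr.
τ = M_total / ΣF_ext = 9530.0 / 9050.0 = 1.053 yr.

1.05 yr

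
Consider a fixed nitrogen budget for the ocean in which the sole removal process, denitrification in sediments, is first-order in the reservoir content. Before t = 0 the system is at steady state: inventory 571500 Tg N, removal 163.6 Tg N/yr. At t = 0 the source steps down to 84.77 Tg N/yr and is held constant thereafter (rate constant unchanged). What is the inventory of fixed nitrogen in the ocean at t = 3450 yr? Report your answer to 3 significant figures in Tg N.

Residence time τ = M₀/F₀ = 3493 yr. The eventual steady state is M_∞ = M₀·(F₁/F₀) = 571500 × 84.77/163.6 = 296130 Tg N.
The anomaly ΔM(t) = M(t) − M_∞ decays as ΔM₀·e^(−t/τ) with ΔM₀ = 571500 − 296130 = 275400 Tg N.
At t = 3450 yr, e^(−t/τ) = e^(−0.9876) = 0.3725, so ΔM = 102600 Tg N and M = 296130 + 102600 = 398690 Tg N.

399000 Tg N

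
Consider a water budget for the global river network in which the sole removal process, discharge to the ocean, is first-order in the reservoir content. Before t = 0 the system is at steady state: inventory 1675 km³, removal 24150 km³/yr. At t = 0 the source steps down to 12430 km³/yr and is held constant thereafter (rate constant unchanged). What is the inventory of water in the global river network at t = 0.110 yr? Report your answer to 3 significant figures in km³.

1030 km³

The sink rate constant is k = F₀/M₀ = 24150/1675 = 14.42 yr⁻¹.
Solving dM/dt = F₁ − kM with M(0) = M₀ gives M(t) = F₁/k + (M₀ − F₁/k)·e^(−kt).
F₁/k = 12430/14.42 = 862.12 km³; kt = 14.42 × 0.110 = 1.586, e^(−kt) = 0.2047.
M(0.110) = 862.12 + (1675 − 862.12) × 0.2047 = 862.12 + 166.4 = 1028.6 km³.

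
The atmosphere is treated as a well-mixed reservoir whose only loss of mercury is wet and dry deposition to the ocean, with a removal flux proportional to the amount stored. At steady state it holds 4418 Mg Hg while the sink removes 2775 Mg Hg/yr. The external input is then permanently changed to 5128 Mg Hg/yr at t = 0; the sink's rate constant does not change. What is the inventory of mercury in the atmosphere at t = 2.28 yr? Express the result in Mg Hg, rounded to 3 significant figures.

7270 Mg Hg

Residence time τ = M₀/F₀ = 1.592 yr. The eventual steady state is M_∞ = M₀·(F₁/F₀) = 4418 × 5128/2775 = 8164.1 Mg Hg.
The anomaly ΔM(t) = M(t) − M_∞ decays as ΔM₀·e^(−t/τ) with ΔM₀ = 4418 − 8164.1 = −3746 Mg Hg.
At t = 2.28 yr, e^(−t/τ) = e^(−1.432) = 0.2388, so ΔM = −894.6 Mg Hg and M = 8164.1 − 894.6 = 7269.5 Mg Hg.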